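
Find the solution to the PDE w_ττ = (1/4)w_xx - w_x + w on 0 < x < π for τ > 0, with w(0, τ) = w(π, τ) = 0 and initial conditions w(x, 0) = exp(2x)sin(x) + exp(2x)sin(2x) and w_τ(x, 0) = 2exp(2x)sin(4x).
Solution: Substitute w = exp(2x)u.
Then w_x = exp(2x)(u_x + 2u), w_xx = exp(2x)(u_xx + 4u_x + 4u), w_ττ = exp(2x)u_ττ; substituting and dividing by exp(2x), the lower-order terms cancel: u_ττ = (1/4)u_xx (standard wave equation).
Data for u: u(x,0) = exp(-2x)w(x,0) = sin(x) + sin(2x); u_τ(x,0) = exp(-2x)w_τ(x,0) = 2sin(4x). The boundary conditions carry over: u(0,τ) = u(π,τ) = 0.
Separating variables: u = Σ [A_n cos(ω_n τ) + B_n sin(ω_n τ)] sin(nx), ω_n = n/2. From ICs (B_n = velocity coefficient / ω_n): A_1=1, A_2=1, B_4=1.
So u(x,τ) = sin(x)cos(τ/2) + sin(2x)cos(τ) + sin(4x)sin(2τ), and w(x,τ) = exp(2x)u(x,τ).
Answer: w(x, τ) = exp(2x)sin(x)cos(τ/2) + exp(2x)sin(2x)cos(τ) + exp(2x)sin(4x)sin(2τ)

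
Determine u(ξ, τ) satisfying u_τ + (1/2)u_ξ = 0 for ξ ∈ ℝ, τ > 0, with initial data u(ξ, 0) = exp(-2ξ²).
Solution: By characteristics (dξ/dτ = 1/2), u(ξ,τ) = f(ξ - (1/2)τ) with f = u(·, 0).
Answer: u(ξ, τ) = exp(-2(ξ - τ/2)²)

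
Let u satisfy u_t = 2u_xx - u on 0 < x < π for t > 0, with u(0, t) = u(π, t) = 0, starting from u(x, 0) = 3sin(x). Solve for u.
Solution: Substitute u = exp(-t)w, i.e. w = exp(t)u.
By the product rule, u_t = exp(-t)(w_t - w), u_xx = exp(-t)w_xx.
Substituting into the PDE and dividing by exp(-t): w_t - w = 2w_xx - w.
The lower-order terms cancel, leaving the standard heat equation w_t = 2w_xx.
Initial data for w: w(x,0) = u(x,0) = 3sin(x). The boundary conditions carry over: w(0,t) = w(π,t) = 0.
Solve for w:
  Using separation of variables w = X(x)T(t):
  Eigenfunctions: sin(nx), n = 1, 2, 3, ...
  General solution: w(x, t) = Σ c_n sin(nx) exp(-2n² t)
  Matching w(x,0) = 3sin(x) term by term: c_1=3.
Hence w(x,t) = 3exp(-2t)sin(x).
Transform back: u(x,t) = exp(-t)w(x,t).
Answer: u(x, t) = 3exp(-3t)sin(x)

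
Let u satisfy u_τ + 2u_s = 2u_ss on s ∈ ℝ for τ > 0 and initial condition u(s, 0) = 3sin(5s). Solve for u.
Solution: Change to a moving frame: let η = s - 2τ, σ = τ and write u(s,τ) = w(η,σ).
By the chain rule u_τ = w_σ - 2w_η, u_s = w_η, u_ss = w_ηη.
Then u_τ + 2u_s = w_σ: the advection term cancels and the PDE becomes the heat equation w_σ = 2w_ηη on η ∈ ℝ.
Initial data: w(η,0) = u(η,0) = 3sin(5η).
On η ∈ ℝ each mode satisfies (sin(nη))″ = -n² sin(nη), so exp(-2n²σ) sin(nη) solves the heat equation; by superposition w(η,σ) = Σ c_n exp(-2n²σ) sin(nη).
Reading off the coefficients: c_5=3, so w(η,σ) = 3exp(-50σ)sin(5η).
Substituting back η = s - 2τ, σ = τ: u(s,τ) = w(s - 2τ, τ).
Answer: u(s, τ) = 3exp(-50τ)sin(5s - 10τ)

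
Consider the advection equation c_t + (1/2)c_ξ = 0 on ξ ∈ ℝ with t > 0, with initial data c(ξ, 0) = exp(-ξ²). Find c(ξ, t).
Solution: By method of characteristics (waves move right with speed 1/2):
Along characteristics ξ - (1/2)t = const, c is constant, so c(ξ,t) = f(ξ - (1/2)t) with f = c(·, 0).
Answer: c(ξ, t) = exp(-(-t/2 + ξ)²)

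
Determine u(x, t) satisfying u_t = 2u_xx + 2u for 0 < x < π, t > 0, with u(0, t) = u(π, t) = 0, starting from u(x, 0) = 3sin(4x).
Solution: Substitute u = exp(2t)w, i.e. w = exp(-2t)u.
By the product rule, u_t = exp(2t)(w_t + 2w), u_xx = exp(2t)w_xx.
Substituting into the PDE and dividing by exp(2t): w_t + 2w = 2w_xx + 2w.
The lower-order terms cancel, leaving the standard heat equation w_t = 2w_xx.
Initial data for w: w(x,0) = u(x,0) = 3sin(4x). The boundary conditions carry over: w(0,t) = w(π,t) = 0.
Solve for w:
  Using separation of variables w = X(x)T(t):
  Eigenfunctions: sin(nx), n = 1, 2, 3, ...
  General solution: w(x, t) = Σ c_n sin(nx) exp(-2n² t)
  Matching w(x,0) = 3sin(4x) term by term: c_4=3.
Hence w(x,t) = 3exp(-32t)sin(4x).
Transform back: u(x,t) = exp(2t)w(x,t).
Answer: u(x, t) = 3exp(-30t)sin(4x)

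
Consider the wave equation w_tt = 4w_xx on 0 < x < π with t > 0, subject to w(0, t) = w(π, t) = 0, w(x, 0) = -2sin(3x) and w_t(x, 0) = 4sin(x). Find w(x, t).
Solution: Separating variables: w = Σ [A_n cos(ω_n t) + B_n sin(ω_n t)] sin(nx), ω_n = 2n. From ICs (B_n = velocity coefficient / ω_n): A_3=-2, B_1=2.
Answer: w(x, t) = 2sin(2t)sin(x) - 2sin(3x)cos(6t)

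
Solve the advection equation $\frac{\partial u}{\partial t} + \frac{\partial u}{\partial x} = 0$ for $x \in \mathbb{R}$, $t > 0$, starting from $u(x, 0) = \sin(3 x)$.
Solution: By characteristics ($dx/dt = 1$), $u(x,t) = f(x - t)$ with $f = u( \cdot , 0)$.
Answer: $u(x, t) = - \sin(3 t - 3 x)$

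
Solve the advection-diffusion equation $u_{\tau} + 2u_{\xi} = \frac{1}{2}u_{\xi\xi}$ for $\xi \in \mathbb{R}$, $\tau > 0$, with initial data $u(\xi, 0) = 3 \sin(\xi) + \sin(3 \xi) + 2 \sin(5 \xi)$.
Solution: Moving frame: $\eta = \xi - 2\tau$, $\sigma = \tau$, $u = w(\eta,\sigma)$, so $u_{\tau} = w_{\sigma} - 2w_{\eta}$ and $u_{\xi\xi} = w_{\eta\eta}$.
Hence $u_{\tau} + 2u_{\xi} = w_{\sigma}$ and the PDE becomes the heat equation $w_{\sigma} = \frac{1}{2}w_{\eta\eta}$ on $\eta \in \mathbb{R}$.
Initial data: $w(\eta,0) = u(\eta,0) = 3 \sin(\eta) + \sin(3 \eta) + 2 \sin(5 \eta)$. Each mode $\sin(n\eta)$ decays as $e^{-n^2\sigma/2}$ on $\mathbb{R}$, so $w(\eta,\sigma) = \sum c_n e^{-n^2\sigma/2} \sin(n\eta)$ with $c_1=3, c_3=1, c_5=2$: $w(\eta,\sigma) = 3 e^{-\sigma/2} \sin(\eta) + e^{-9 \sigma/2} \sin(3 \eta) + 2 e^{-25 \sigma/2} \sin(5 \eta)$.
Substituting back: $u(\xi,\tau) = w(\xi - 2\tau, \tau)$.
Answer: $u(\xi, \tau) = -3 e^{-\tau/2} \sin(2 \tau - \xi) -  e^{-9 \tau/2} \sin(6 \tau - 3 \xi) - 2 e^{-25 \tau/2} \sin(10 \tau - 5 \xi)$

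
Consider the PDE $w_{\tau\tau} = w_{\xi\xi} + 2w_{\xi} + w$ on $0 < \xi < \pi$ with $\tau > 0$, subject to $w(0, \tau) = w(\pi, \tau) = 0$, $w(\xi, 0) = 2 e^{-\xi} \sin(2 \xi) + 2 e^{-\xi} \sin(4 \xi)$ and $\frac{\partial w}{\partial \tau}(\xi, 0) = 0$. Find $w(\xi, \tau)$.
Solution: Substitute $w = e^{-\xi}u$.
Then $w_{\xi} = e^{-\xi}(u_{\xi} - u)$, $w_{\xi\xi} = e^{-\xi}(u_{\xi\xi} - 2u_{\xi} + u)$, $w_{\tau\tau} = e^{-\xi}u_{\tau\tau}$; substituting and dividing by $e^{-\xi}$, the lower-order terms cancel: $u_{\tau\tau} = u_{\xi\xi}$ (standard wave equation).
Data for $u$: $u(\xi,0) = e^{\xi}w(\xi,0) = 2 \sin(2 \xi) + 2 \sin(4 \xi)$; $u_{\tau}(\xi,0) = e^{\xi}w_{\tau}(\xi,0) = 0$. The boundary conditions carry over: $u(0,\tau) = u(\pi,\tau) = 0$.
Separating variables: $u = \sum [A_n \cos(\omega_n \tau) + B_n \sin(\omega_n \tau)] \sin(n\xi)$, $\omega_n = n$. From ICs: $A_2=2, A_4=2$.
So $u(\xi,\tau) = 2 \sin(2 \xi) \cos(2 \tau) + 2 \sin(4 \xi) \cos(4 \tau)$, and $w(\xi,\tau) = e^{-\xi}u(\xi,\tau)$.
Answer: $w(\xi, \tau) = 2 e^{-\xi} \sin(2 \xi) \cos(2 \tau) + 2 e^{-\xi} \sin(4 \xi) \cos(4 \tau)$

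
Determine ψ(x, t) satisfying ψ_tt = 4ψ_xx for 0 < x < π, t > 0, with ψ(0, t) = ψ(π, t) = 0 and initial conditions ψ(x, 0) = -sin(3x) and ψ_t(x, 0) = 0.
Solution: Using separation of variables ψ = X(x)T(t):
Eigenfunctions: sin(nx), n = 1, 2, 3, ...
General solution: ψ(x, t) = Σ [A_n cos(2n t) + B_n sin(2n t)] sin(nx)
From ψ(x,0) = -sin(3x): A_3=-1. From ψ_t(x,0) = 0: all B_n = 0.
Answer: ψ(x, t) = -sin(3x)cos(6t)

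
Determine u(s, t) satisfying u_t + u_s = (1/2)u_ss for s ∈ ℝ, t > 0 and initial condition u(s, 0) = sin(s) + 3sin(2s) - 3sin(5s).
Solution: Moving frame: η = s - t, σ = t, u = w(η,σ), so u_t = w_σ - w_η and u_ss = w_ηη.
Hence u_t + u_s = w_σ and the PDE becomes the heat equation w_σ = (1/2)w_ηη on η ∈ ℝ.
Initial data: w(η,0) = u(η,0) = sin(η) + 3sin(2η) - 3sin(5η). Each mode sin(nη) decays as exp(-n²σ/2) on ℝ, so w(η,σ) = Σ c_n exp(-n²σ/2) sin(nη) with c_1=1, c_2=3, c_5=-3: w(η,σ) = 3exp(-2σ)sin(2η) + exp(-σ/2)sin(η) - 3exp(-25σ/2)sin(5η).
Substituting back: u(s,t) = w(s - t, t).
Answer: u(s, t) = 3exp(-2t)sin(2s - 2t) + exp(-t/2)sin(s - t) - 3exp(-25t/2)sin(5s - 5t)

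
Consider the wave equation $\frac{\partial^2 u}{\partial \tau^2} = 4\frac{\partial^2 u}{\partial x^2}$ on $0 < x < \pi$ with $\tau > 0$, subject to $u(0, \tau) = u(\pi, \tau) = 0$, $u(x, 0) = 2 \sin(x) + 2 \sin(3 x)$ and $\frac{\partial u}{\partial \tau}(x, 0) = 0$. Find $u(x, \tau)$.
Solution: Using separation of variables $u = X(x)T(\tau)$:
Eigenfunctions: $\sin(nx)$, $n = 1, 2, 3, \ldots$
General solution: $u(x, \tau) = \sum [A_n \cos(2n \tau) + B_n \sin(2n \tau)] \sin(nx)$
From $u(x,0) = 2 \sin(x) + 2 \sin(3 x)$: $A_1=2, A_3=2$. From $u_{\tau}(x,0) = 0$: all $B_n = 0$.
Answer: $u(x, \tau) = 2 \sin(x) \cos(2 \tau) + 2 \sin(3 x) \cos(6 \tau)$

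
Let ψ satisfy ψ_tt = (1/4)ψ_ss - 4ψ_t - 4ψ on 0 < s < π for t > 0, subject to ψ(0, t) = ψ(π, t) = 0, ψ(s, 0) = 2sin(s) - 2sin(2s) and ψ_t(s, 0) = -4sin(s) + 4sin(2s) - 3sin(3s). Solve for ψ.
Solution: Substitute ψ = exp(-2t)u.
Then ψ_t = exp(-2t)(u_t - 2u), ψ_tt = exp(-2t)(u_tt - 4u_t + 4u), ψ_ss = exp(-2t)u_ss; substituting and dividing by exp(-2t), the lower-order terms cancel: u_tt = (1/4)u_ss (standard wave equation).
Data for u: u(s,0) = ψ(s,0) = 2sin(s) - 2sin(2s); u_t(s,0) = ψ_t(s,0) + 2ψ(s,0) = -3sin(3s). The boundary conditions carry over: u(0,t) = u(π,t) = 0.
Separating variables: u = Σ [A_n cos(ω_n t) + B_n sin(ω_n t)] sin(ns), ω_n = n/2. From ICs (B_n = velocity coefficient / ω_n): A_1=2, A_2=-2, B_3=-2.
So u(s,t) = 2sin(s)cos(t/2) - 2sin(2s)cos(t) - 2sin(3s)sin(3t/2), and ψ(s,t) = exp(-2t)u(s,t).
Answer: ψ(s, t) = 2exp(-2t)sin(s)cos(t/2) - 2exp(-2t)sin(2s)cos(t) - 2exp(-2t)sin(3s)sin(3t/2)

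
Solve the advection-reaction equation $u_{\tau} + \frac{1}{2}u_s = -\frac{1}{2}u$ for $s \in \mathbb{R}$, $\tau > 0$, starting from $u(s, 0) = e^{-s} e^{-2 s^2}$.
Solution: Substitute $u = e^{-s}w$, i.e. $w = e^{s}u$.
By the product rule, $u_s = e^{-s}(w_s - w)$, $u_{\tau} = e^{-s}w_{\tau}$.
Substituting into the PDE and dividing by $e^{-s}$: $w_{\tau} + \frac{1}{2}(w_s - w) = -\frac{1}{2}w$.
The lower-order terms cancel, leaving the standard advection equation $w_{\tau} + \frac{1}{2}w_s = 0$.
Initial data for $w$: $w(s,0) = e^{s}u(s,0) = e^{-2 s^2}$.
Solve for $w$:
  By method of characteristics (waves move right with speed 1/2):
  Along characteristics $s - \frac{1}{2}\tau =$ const, $w$ is constant, so $w(s,\tau) = f(s - \frac{1}{2}\tau)$ with $f = w( \cdot , 0)$.
Hence $w(s,\tau) = e^{-2 (s - \tau/2)^2}$.
Transform back: $u(s,\tau) = e^{-s}w(s,\tau)$.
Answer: $u(s, \tau) = e^{-s} e^{-2 (-\tau/2 + s)^2}$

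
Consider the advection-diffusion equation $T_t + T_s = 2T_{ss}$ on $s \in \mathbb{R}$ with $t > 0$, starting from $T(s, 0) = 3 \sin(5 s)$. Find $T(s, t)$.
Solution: Change to a moving frame: let $\eta = s - t$, $\sigma = t$ and write $T(s,t) = u(\eta,\sigma)$.
By the chain rule $T_t = u_{\sigma} - u_{\eta}$, $T_s = u_{\eta}$, $T_{ss} = u_{\eta\eta}$.
Then $T_t + T_s = u_{\sigma}$: the advection term cancels and the PDE becomes the heat equation $u_{\sigma} = 2u_{\eta\eta}$ on $\eta \in \mathbb{R}$.
Initial data: $u(\eta,0) = T(\eta,0) = 3 \sin(5 \eta)$.
On $\eta \in \mathbb{R}$ each mode satisfies $(\sin(n\eta))'' = -n^2 \sin(n\eta)$, so $e^{-2n^2\sigma} \sin(n\eta)$ solves the heat equation; by superposition $u(\eta,\sigma) = \sum c_n e^{-2n^2\sigma} \sin(n\eta)$.
Reading off the coefficients: $c_5=3$, so $u(\eta,\sigma) = 3 e^{-50 \sigma} \sin(5 \eta)$.
Substituting back $\eta = s - t$, $\sigma = t$: $T(s,t) = u(s - t, t)$.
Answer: $T(s, t) = 3 e^{-50 t} \sin(5 s - 5 t)$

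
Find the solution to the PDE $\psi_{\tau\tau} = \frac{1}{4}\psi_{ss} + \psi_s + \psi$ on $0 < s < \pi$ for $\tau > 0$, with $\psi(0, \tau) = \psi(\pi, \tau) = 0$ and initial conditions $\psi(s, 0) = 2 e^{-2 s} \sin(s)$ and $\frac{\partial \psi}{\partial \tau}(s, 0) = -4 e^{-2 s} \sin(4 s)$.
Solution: Substitute $\psi = e^{-2s}u$, i.e. $u = e^{2s}\psi$.
By the product rule, $\psi_s = e^{-2s}(u_s - 2u)$, $\psi_{ss} = e^{-2s}(u_{ss} - 4u_s + 4u)$, $\psi_{\tau\tau} = e^{-2s}u_{\tau\tau}$.
Substituting into the PDE and dividing by $e^{-2s}$: $u_{\tau\tau} = \frac{1}{4}(u_{ss} - 4u_s + 4u) + (u_s - 2u) + u$.
The lower-order terms cancel, leaving the standard wave equation $u_{\tau\tau} = \frac{1}{4}u_{ss}$.
Initial data for $u$: $u(s,0) = e^{2s}\psi(s,0) = 2 \sin(s)$; $u_{\tau}(s,0) = e^{2s}\psi_{\tau}(s,0) = -4 \sin(4 s)$. The boundary conditions carry over: $u(0,\tau) = u(\pi,\tau) = 0$.
Solve for $u$:
  Using separation of variables $u = X(s)T(\tau)$:
  Eigenfunctions: $\sin(ns)$, $n = 1, 2, 3, \ldots$
  General solution: $u(s, \tau) = \sum [A_n \cos(n \tau/2) + B_n \sin(n \tau/2)] \sin(ns)$
  From $u(s,0) = 2 \sin(s)$: $A_1=2$. From $u_{\tau}(s,0) = -4 \sin(4 s)$, using $u_{\tau}(s,0) = \sum \omega_n B_n \sin(ns)$ with $\omega_n = n/2$: $B_4 = (-4)/2 = -2$.
Hence $u(s,\tau) = 2 \sin(s) \cos(\tau/2) - 2 \sin(4 s) \sin(2 \tau)$.
Transform back: $\psi(s,\tau) = e^{-2s}u(s,\tau)$.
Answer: $\psi(s, \tau) = -2 e^{-2 s} \sin(2 \tau) \sin(4 s) + 2 e^{-2 s} \sin(s) \cos(\tau/2)$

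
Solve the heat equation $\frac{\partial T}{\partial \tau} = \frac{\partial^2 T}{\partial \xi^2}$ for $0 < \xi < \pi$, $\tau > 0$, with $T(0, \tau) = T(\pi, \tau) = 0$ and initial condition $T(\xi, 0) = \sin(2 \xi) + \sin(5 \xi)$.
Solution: Separating variables: $T = \sum c_n e^{-n^2\tau} \sin(n\xi)$. From $T(\xi,0) = \sin(2 \xi) + \sin(5 \xi)$: $c_2=1, c_5=1$.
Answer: $T(\xi, \tau) = e^{-4 \tau} \sin(2 \xi) + e^{-25 \tau} \sin(5 \xi)$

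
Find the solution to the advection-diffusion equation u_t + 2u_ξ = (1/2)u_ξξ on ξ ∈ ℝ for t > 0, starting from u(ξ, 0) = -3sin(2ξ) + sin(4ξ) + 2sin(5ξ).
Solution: Change to a moving frame: let η = ξ - 2t, σ = t and write u(ξ,t) = w(η,σ).
By the chain rule u_t = w_σ - 2w_η, u_ξ = w_η, u_ξξ = w_ηη.
Then u_t + 2u_ξ = w_σ: the advection term cancels and the PDE becomes the heat equation w_σ = (1/2)w_ηη on η ∈ ℝ.
Initial data: w(η,0) = u(η,0) = -3sin(2η) + sin(4η) + 2sin(5η).
On η ∈ ℝ each mode satisfies (sin(nη))″ = -n² sin(nη), so exp(-n²σ/2) sin(nη) solves the heat equation; by superposition w(η,σ) = Σ c_n exp(-n²σ/2) sin(nη).
Reading off the coefficients: c_2=-3, c_4=1, c_5=2, so w(η,σ) = -3exp(-2σ)sin(2η) + exp(-8σ)sin(4η) + 2exp(-25σ/2)sin(5η).
Substituting back η = ξ - 2t, σ = t: u(ξ,t) = w(ξ - 2t, t).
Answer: u(ξ, t) = 3exp(-2t)sin(4t - 2ξ) - exp(-8t)sin(8t - 4ξ) - 2exp(-25t/2)sin(10t - 5ξ)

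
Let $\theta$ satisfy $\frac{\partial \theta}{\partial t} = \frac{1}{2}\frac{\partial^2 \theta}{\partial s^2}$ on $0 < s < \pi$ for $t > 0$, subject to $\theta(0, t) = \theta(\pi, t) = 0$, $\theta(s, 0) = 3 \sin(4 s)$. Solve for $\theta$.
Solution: Separating variables: $\theta = \sum c_n e^{-n^2t/2} \sin(ns)$. From $\theta(s,0) = 3 \sin(4 s)$: $c_4=3$.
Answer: $\theta(s, t) = 3 e^{-8 t} \sin(4 s)$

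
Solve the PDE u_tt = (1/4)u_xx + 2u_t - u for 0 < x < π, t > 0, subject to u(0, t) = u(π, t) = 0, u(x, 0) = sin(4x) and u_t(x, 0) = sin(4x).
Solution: Substitute u = exp(t)w, i.e. w = exp(-t)u.
By the product rule, u_t = exp(t)(w_t + w), u_tt = exp(t)(w_tt + 2w_t + w), u_xx = exp(t)w_xx.
Substituting into the PDE and dividing by exp(t): w_tt + 2w_t + w = (1/4)w_xx + 2(w_t + w) - w.
The lower-order terms cancel, leaving the standard wave equation w_tt = (1/4)w_xx.
Initial data for w: w(x,0) = u(x,0) = sin(4x); w_t(x,0) = u_t(x,0) - u(x,0) = 0. The boundary conditions carry over: w(0,t) = w(π,t) = 0.
Solve for w:
  Using separation of variables w = X(x)T(t):
  Eigenfunctions: sin(nx), n = 1, 2, 3, ...
  General solution: w(x, t) = Σ [A_n cos(n t/2) + B_n sin(n t/2)] sin(nx)
  From w(x,0) = sin(4x): A_4=1. From w_t(x,0) = 0: all B_n = 0.
Hence w(x,t) = sin(4x)cos(2t).
Transform back: u(x,t) = exp(t)w(x,t).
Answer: u(x, t) = exp(t)sin(4x)cos(2t)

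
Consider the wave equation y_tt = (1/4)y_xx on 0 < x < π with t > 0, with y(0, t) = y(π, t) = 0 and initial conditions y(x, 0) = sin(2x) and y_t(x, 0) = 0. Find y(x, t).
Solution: Separating variables: y = Σ [A_n cos(ω_n t) + B_n sin(ω_n t)] sin(nx), ω_n = n/2. From ICs: A_2=1.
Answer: y(x, t) = sin(2x)cos(t)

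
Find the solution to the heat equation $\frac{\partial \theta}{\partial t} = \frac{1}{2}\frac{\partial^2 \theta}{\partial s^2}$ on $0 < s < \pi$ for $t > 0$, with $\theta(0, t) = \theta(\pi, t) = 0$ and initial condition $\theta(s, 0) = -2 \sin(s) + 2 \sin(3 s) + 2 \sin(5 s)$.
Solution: Using separation of variables $\theta = X(s)G(t)$:
Eigenfunctions: $\sin(ns)$, $n = 1, 2, 3, \ldots$
General solution: $\theta(s, t) = \sum c_n \sin(ns) e^{-n^2 t/2}$
Matching $\theta(s,0) = -2 \sin(s) + 2 \sin(3 s) + 2 \sin(5 s)$ term by term: $c_1=-2, c_3=2, c_5=2$.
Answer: $\theta(s, t) = -2 e^{-t/2} \sin(s) + 2 e^{-9 t/2} \sin(3 s) + 2 e^{-25 t/2} \sin(5 s)$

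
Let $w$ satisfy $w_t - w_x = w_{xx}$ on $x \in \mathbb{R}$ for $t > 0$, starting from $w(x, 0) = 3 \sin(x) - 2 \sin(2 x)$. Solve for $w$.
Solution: Moving frame: $\eta = x + t$, $\sigma = t$, $w = u(\eta,\sigma)$, so $w_t = u_{\sigma} + u_{\eta}$ and $w_{xx} = u_{\eta\eta}$.
Hence $w_t - w_x = u_{\sigma}$ and the PDE becomes the heat equation $u_{\sigma} = u_{\eta\eta}$ on $\eta \in \mathbb{R}$.
Initial data: $u(\eta,0) = w(\eta,0) = 3 \sin(\eta) - 2 \sin(2 \eta)$. Each mode $\sin(n\eta)$ decays as $e^{-n^2\sigma}$ on $\mathbb{R}$, so $u(\eta,\sigma) = \sum c_n e^{-n^2\sigma} \sin(n\eta)$ with $c_1=3, c_2=-2$: $u(\eta,\sigma) = 3 e^{-\sigma} \sin(\eta) - 2 e^{-4 \sigma} \sin(2 \eta)$.
Substituting back: $w(x,t) = u(x + t, t)$.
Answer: $w(x, t) = 3 e^{-t} \sin(t + x) - 2 e^{-4 t} \sin(2 t + 2 x)$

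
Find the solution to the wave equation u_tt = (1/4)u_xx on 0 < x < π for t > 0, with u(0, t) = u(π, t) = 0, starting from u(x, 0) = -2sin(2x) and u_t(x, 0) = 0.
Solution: Separating variables: u = Σ [A_n cos(ω_n t) + B_n sin(ω_n t)] sin(nx), ω_n = n/2. From ICs: A_2=-2.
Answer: u(x, t) = -2sin(2x)cos(t)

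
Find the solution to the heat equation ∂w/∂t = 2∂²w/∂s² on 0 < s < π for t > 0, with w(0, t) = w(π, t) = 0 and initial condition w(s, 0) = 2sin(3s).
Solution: Separating variables: w = Σ c_n exp(-2n²t) sin(ns). From w(s,0) = 2sin(3s): c_3=2.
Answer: w(s, t) = 2exp(-18t)sin(3s)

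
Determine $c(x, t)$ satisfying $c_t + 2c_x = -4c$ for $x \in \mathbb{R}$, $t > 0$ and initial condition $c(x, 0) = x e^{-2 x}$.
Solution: Substitute $c = e^{-2x}u$.
Then $c_x = e^{-2x}(u_x - 2u)$, $c_t = e^{-2x}u_t$; substituting and dividing by $e^{-2x}$, the lower-order terms cancel: $u_t + 2u_x = 0$ (standard advection equation).
Data for $u$: $u(x,0) = e^{2x}c(x,0) = x$.
By characteristics ($dx/dt = 2$), $u(x,t) = f(x - 2t)$ with $f = u( \cdot , 0)$.
So $u(x,t) = -2 t + x$, and $c(x,t) = e^{-2x}u(x,t)$.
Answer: $c(x, t) = -2 t e^{-2 x} + x e^{-2 x}$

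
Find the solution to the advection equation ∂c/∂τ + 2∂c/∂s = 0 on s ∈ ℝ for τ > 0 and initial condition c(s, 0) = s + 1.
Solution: By characteristics (ds/dτ = 2), c(s,τ) = f(s - 2τ) with f = c(·, 0).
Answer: c(s, τ) = s - 2τ + 1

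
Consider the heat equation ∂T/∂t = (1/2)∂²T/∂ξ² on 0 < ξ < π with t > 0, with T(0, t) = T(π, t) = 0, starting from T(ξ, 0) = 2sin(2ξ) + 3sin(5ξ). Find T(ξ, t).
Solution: Separating variables: T = Σ c_n exp(-n²t/2) sin(nξ). From T(ξ,0) = 2sin(2ξ) + 3sin(5ξ): c_2=2, c_5=3.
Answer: T(ξ, t) = 2exp(-2t)sin(2ξ) + 3exp(-25t/2)sin(5ξ)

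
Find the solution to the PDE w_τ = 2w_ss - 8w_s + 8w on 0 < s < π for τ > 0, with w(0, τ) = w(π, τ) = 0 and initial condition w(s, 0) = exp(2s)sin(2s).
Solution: Substitute w = exp(2s)u.
Then w_s = exp(2s)(u_s + 2u), w_ss = exp(2s)(u_ss + 4u_s + 4u), w_τ = exp(2s)u_τ; substituting and dividing by exp(2s), the lower-order terms cancel: u_τ = 2u_ss (standard heat equation).
Data for u: u(s,0) = exp(-2s)w(s,0) = sin(2s). The boundary conditions carry over: u(0,τ) = u(π,τ) = 0.
Separating variables: u = Σ c_n exp(-2n²τ) sin(ns). From u(s,0) = sin(2s): c_2=1.
So u(s,τ) = exp(-8τ)sin(2s), and w(s,τ) = exp(2s)u(s,τ).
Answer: w(s, τ) = exp(2s)exp(-8τ)sin(2s)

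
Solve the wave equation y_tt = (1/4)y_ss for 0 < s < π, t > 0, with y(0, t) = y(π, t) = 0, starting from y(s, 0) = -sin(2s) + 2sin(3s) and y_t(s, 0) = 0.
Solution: Separating variables: y = Σ [A_n cos(ω_n t) + B_n sin(ω_n t)] sin(ns), ω_n = n/2. From ICs: A_2=-1, A_3=2.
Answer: y(s, t) = -sin(2s)cos(t) + 2sin(3s)cos(3t/2)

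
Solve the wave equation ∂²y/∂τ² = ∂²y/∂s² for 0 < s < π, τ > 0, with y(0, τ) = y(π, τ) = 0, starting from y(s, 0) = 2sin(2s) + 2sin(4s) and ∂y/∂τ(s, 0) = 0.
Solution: Separating variables: y = Σ [A_n cos(ω_n τ) + B_n sin(ω_n τ)] sin(ns), ω_n = n. From ICs: A_2=2, A_4=2.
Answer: y(s, τ) = 2sin(2s)cos(2τ) + 2sin(4s)cos(4τ)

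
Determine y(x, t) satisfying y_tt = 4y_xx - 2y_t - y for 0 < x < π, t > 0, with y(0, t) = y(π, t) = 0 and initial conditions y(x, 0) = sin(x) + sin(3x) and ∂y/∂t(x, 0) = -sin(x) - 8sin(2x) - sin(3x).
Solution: Substitute y = exp(-t)u, i.e. u = exp(t)y.
By the product rule, y_t = exp(-t)(u_t - u), y_tt = exp(-t)(u_tt - 2u_t + u), y_xx = exp(-t)u_xx.
Substituting into the PDE and dividing by exp(-t): u_tt - 2u_t + u = 4u_xx - 2(u_t - u) - u.
The lower-order terms cancel, leaving the standard wave equation u_tt = 4u_xx.
Initial data for u: u(x,0) = y(x,0) = sin(x) + sin(3x); u_t(x,0) = y_t(x,0) + y(x,0) = -8sin(2x). The boundary conditions carry over: u(0,t) = u(π,t) = 0.
Solve for u:
  Using separation of variables u = X(x)T(t):
  Eigenfunctions: sin(nx), n = 1, 2, 3, ...
  General solution: u(x, t) = Σ [A_n cos(2n t) + B_n sin(2n t)] sin(nx)
  From u(x,0) = sin(x) + sin(3x): A_1=1, A_3=1. From u_t(x,0) = -8sin(2x), using u_t(x,0) = Σ ω_n B_n sin(nx) with ω_n = 2n: B_2 = (-8)/4 = -2.
Hence u(x,t) = -2sin(4t)sin(2x) + sin(x)cos(2t) + sin(3x)cos(6t).
Transform back: y(x,t) = exp(-t)u(x,t).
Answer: y(x, t) = -2exp(-t)sin(4t)sin(2x) + exp(-t)sin(x)cos(2t) + exp(-t)sin(3x)cos(6t)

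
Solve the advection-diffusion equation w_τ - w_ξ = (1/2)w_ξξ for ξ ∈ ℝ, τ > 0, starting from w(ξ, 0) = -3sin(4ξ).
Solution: Change to a moving frame: let η = ξ + τ, σ = τ and write w(ξ,τ) = u(η,σ).
By the chain rule w_τ = u_σ + u_η, w_ξ = u_η, w_ξξ = u_ηη.
Then w_τ - w_ξ = u_σ: the advection term cancels and the PDE becomes the heat equation u_σ = (1/2)u_ηη on η ∈ ℝ.
Initial data: u(η,0) = w(η,0) = -3sin(4η).
On η ∈ ℝ each mode satisfies (sin(nη))″ = -n² sin(nη), so exp(-n²σ/2) sin(nη) solves the heat equation; by superposition u(η,σ) = Σ c_n exp(-n²σ/2) sin(nη).
Reading off the coefficients: c_4=-3, so u(η,σ) = -3exp(-8σ)sin(4η).
Substituting back η = ξ + τ, σ = τ: w(ξ,τ) = u(ξ + τ, τ).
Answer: w(ξ, τ) = -3exp(-8τ)sin(4ξ + 4τ)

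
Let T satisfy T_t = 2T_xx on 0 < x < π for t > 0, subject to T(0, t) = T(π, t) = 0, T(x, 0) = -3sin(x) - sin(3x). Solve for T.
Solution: Using separation of variables T = X(x)G(t):
Eigenfunctions: sin(nx), n = 1, 2, 3, ...
General solution: T(x, t) = Σ c_n sin(nx) exp(-2n² t)
Matching T(x,0) = -3sin(x) - sin(3x) term by term: c_1=-3, c_3=-1.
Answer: T(x, t) = -3exp(-2t)sin(x) - exp(-18t)sin(3x)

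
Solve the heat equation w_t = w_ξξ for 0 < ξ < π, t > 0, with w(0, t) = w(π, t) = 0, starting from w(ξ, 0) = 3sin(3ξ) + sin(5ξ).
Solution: Using separation of variables w = X(ξ)T(t):
Eigenfunctions: sin(nξ), n = 1, 2, 3, ...
General solution: w(ξ, t) = Σ c_n sin(nξ) exp(-n² t)
Matching w(ξ,0) = 3sin(3ξ) + sin(5ξ) term by term: c_3=3, c_5=1.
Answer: w(ξ, t) = 3exp(-9t)sin(3ξ) + exp(-25t)sin(5ξ)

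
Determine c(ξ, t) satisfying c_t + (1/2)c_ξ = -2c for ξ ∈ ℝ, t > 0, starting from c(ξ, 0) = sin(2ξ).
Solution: Substitute c = exp(-2t)u, i.e. u = exp(2t)c.
By the product rule, c_t = exp(-2t)(u_t - 2u), c_ξ = exp(-2t)u_ξ.
Substituting into the PDE and dividing by exp(-2t): u_t - 2u + (1/2)u_ξ = -2u.
The lower-order terms cancel, leaving the standard advection equation u_t + (1/2)u_ξ = 0.
Initial data for u: u(ξ,0) = c(ξ,0) = sin(2ξ).
Solve for u:
  By method of characteristics (waves move right with speed 1/2):
  Along characteristics ξ - (1/2)t = const, u is constant, so u(ξ,t) = f(ξ - (1/2)t) with f = u(·, 0).
Hence u(ξ,t) = -sin(t - 2ξ).
Transform back: c(ξ,t) = exp(-2t)u(ξ,t).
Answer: c(ξ, t) = -exp(-2t)sin(t - 2ξ)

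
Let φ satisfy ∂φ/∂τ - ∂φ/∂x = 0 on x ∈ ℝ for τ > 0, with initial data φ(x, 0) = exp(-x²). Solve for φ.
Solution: By method of characteristics (waves move left with speed 1):
Along characteristics x + τ = const, φ is constant, so φ(x,τ) = f(x + τ) with f = φ(·, 0).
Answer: φ(x, τ) = exp(-(x + τ)²)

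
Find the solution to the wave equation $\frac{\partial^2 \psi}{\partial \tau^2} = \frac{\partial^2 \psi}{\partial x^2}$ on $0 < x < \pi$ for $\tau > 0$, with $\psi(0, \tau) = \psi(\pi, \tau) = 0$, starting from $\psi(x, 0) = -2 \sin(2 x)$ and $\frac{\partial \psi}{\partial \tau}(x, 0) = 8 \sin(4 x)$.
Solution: Separating variables: $\psi = \sum [A_n \cos(\omega_n \tau) + B_n \sin(\omega_n \tau)] \sin(nx)$, $\omega_n = n$. From ICs ($B_n$ = velocity coefficient / $\omega_n$): $A_2=-2, B_4=2$.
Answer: $\psi(x, \tau) = 2 \sin(4 \tau) \sin(4 x) - 2 \sin(2 x) \cos(2 \tau)$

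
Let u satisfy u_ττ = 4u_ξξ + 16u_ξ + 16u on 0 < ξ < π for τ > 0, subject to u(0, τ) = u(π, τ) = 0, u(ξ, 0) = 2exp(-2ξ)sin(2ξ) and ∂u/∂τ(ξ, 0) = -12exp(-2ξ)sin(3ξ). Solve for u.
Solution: Substitute u = exp(-2ξ)w, i.e. w = exp(2ξ)u.
By the product rule, u_ξ = exp(-2ξ)(w_ξ - 2w), u_ξξ = exp(-2ξ)(w_ξξ - 4w_ξ + 4w), u_ττ = exp(-2ξ)w_ττ.
Substituting into the PDE and dividing by exp(-2ξ): w_ττ = 4(w_ξξ - 4w_ξ + 4w) + 16(w_ξ - 2w) + 16w.
The lower-order terms cancel, leaving the standard wave equation w_ττ = 4w_ξξ.
Initial data for w: w(ξ,0) = exp(2ξ)u(ξ,0) = 2sin(2ξ); w_τ(ξ,0) = exp(2ξ)u_τ(ξ,0) = -12sin(3ξ). The boundary conditions carry over: w(0,τ) = w(π,τ) = 0.
Solve for w:
  Using separation of variables w = X(ξ)T(τ):
  Eigenfunctions: sin(nξ), n = 1, 2, 3, ...
  General solution: w(ξ, τ) = Σ [A_n cos(2n τ) + B_n sin(2n τ)] sin(nξ)
  From w(ξ,0) = 2sin(2ξ): A_2=2. From w_τ(ξ,0) = -12sin(3ξ), using w_τ(ξ,0) = Σ ω_n B_n sin(nξ) with ω_n = 2n: B_3 = (-12)/6 = -2.
Hence w(ξ,τ) = 2sin(2ξ)cos(4τ) - 2sin(3ξ)sin(6τ).
Transform back: u(ξ,τ) = exp(-2ξ)w(ξ,τ).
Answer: u(ξ, τ) = 2exp(-2ξ)sin(2ξ)cos(4τ) - 2exp(-2ξ)sin(3ξ)sin(6τ)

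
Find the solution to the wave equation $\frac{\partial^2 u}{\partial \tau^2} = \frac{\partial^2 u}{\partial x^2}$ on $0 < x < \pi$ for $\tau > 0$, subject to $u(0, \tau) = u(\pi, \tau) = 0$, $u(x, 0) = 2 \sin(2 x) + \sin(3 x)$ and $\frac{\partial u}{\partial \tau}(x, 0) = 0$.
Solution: Using separation of variables $u = X(x)T(\tau)$:
Eigenfunctions: $\sin(nx)$, $n = 1, 2, 3, \ldots$
General solution: $u(x, \tau) = \sum [A_n \cos(n \tau) + B_n \sin(n \tau)] \sin(nx)$
From $u(x,0) = 2 \sin(2 x) + \sin(3 x)$: $A_2=2, A_3=1$. From $u_{\tau}(x,0) = 0$: all $B_n = 0$.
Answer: $u(x, \tau) = 2 \sin(2 x) \cos(2 \tau) + \sin(3 x) \cos(3 \tau)$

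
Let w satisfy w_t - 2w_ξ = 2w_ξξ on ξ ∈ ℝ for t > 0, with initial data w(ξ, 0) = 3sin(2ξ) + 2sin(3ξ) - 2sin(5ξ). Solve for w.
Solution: Change to a moving frame: let η = ξ + 2t, σ = t and write w(ξ,t) = u(η,σ).
By the chain rule w_t = u_σ + 2u_η, w_ξ = u_η, w_ξξ = u_ηη.
Then w_t - 2w_ξ = u_σ: the advection term cancels and the PDE becomes the heat equation u_σ = 2u_ηη on η ∈ ℝ.
Initial data: u(η,0) = w(η,0) = 3sin(2η) + 2sin(3η) - 2sin(5η).
On η ∈ ℝ each mode satisfies (sin(nη))″ = -n² sin(nη), so exp(-2n²σ) sin(nη) solves the heat equation; by superposition u(η,σ) = Σ c_n exp(-2n²σ) sin(nη).
Reading off the coefficients: c_2=3, c_3=2, c_5=-2, so u(η,σ) = 3exp(-8σ)sin(2η) + 2exp(-18σ)sin(3η) - 2exp(-50σ)sin(5η).
Substituting back η = ξ + 2t, σ = t: w(ξ,t) = u(ξ + 2t, t).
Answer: w(ξ, t) = 3exp(-8t)sin(4t + 2ξ) + 2exp(-18t)sin(6t + 3ξ) - 2exp(-50t)sin(10t + 5ξ)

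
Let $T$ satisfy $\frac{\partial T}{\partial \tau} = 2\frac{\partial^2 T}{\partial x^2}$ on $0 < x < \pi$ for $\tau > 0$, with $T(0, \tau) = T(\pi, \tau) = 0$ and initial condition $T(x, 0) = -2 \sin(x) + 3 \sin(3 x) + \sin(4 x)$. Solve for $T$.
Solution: Separating variables: $T = \sum c_n e^{-2n^2\tau} \sin(nx)$. From $T(x,0) = -2 \sin(x) + 3 \sin(3 x) + \sin(4 x)$: $c_1=-2, c_3=3, c_4=1$.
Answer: $T(x, \tau) = -2 e^{-2 \tau} \sin(x) + 3 e^{-18 \tau} \sin(3 x) + e^{-32 \tau} \sin(4 x)$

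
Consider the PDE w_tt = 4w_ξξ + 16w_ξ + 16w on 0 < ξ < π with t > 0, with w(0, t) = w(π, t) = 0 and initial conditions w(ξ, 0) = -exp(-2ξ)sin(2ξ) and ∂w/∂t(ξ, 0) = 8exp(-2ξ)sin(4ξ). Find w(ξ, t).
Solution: Substitute w = exp(-2ξ)u, i.e. u = exp(2ξ)w.
By the product rule, w_ξ = exp(-2ξ)(u_ξ - 2u), w_ξξ = exp(-2ξ)(u_ξξ - 4u_ξ + 4u), w_tt = exp(-2ξ)u_tt.
Substituting into the PDE and dividing by exp(-2ξ): u_tt = 4(u_ξξ - 4u_ξ + 4u) + 16(u_ξ - 2u) + 16u.
The lower-order terms cancel, leaving the standard wave equation u_tt = 4u_ξξ.
Initial data for u: u(ξ,0) = exp(2ξ)w(ξ,0) = -sin(2ξ); u_t(ξ,0) = exp(2ξ)w_t(ξ,0) = 8sin(4ξ). The boundary conditions carry over: u(0,t) = u(π,t) = 0.
Solve for u:
  Using separation of variables u = X(ξ)T(t):
  Eigenfunctions: sin(nξ), n = 1, 2, 3, ...
  General solution: u(ξ, t) = Σ [A_n cos(2n t) + B_n sin(2n t)] sin(nξ)
  From u(ξ,0) = -sin(2ξ): A_2=-1. From u_t(ξ,0) = 8sin(4ξ), using u_t(ξ,0) = Σ ω_n B_n sin(nξ) with ω_n = 2n: B_4 = 8/8 = 1.
Hence u(ξ,t) = sin(8t)sin(4ξ) - sin(2ξ)cos(4t).
Transform back: w(ξ,t) = exp(-2ξ)u(ξ,t).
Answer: w(ξ, t) = exp(-2ξ)sin(8t)sin(4ξ) - exp(-2ξ)sin(2ξ)cos(4t)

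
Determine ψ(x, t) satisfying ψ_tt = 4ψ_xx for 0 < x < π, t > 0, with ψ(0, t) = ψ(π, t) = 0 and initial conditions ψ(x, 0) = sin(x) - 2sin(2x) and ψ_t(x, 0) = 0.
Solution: Using separation of variables ψ = X(x)T(t):
Eigenfunctions: sin(nx), n = 1, 2, 3, ...
General solution: ψ(x, t) = Σ [A_n cos(2n t) + B_n sin(2n t)] sin(nx)
From ψ(x,0) = sin(x) - 2sin(2x): A_1=1, A_2=-2. From ψ_t(x,0) = 0: all B_n = 0.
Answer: ψ(x, t) = sin(x)cos(2t) - 2sin(2x)cos(4t)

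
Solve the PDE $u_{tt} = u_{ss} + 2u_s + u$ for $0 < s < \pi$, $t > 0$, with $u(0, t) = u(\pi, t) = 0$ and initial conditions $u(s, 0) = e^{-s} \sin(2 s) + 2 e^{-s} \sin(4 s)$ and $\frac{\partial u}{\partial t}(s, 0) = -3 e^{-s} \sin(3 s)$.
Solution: Substitute $u = e^{-s}w$.
Then $u_s = e^{-s}(w_s - w)$, $u_{ss} = e^{-s}(w_{ss} - 2w_s + w)$, $u_{tt} = e^{-s}w_{tt}$; substituting and dividing by $e^{-s}$, the lower-order terms cancel: $w_{tt} = w_{ss}$ (standard wave equation).
Data for $w$: $w(s,0) = e^{s}u(s,0) = \sin(2 s) + 2 \sin(4 s)$; $w_t(s,0) = e^{s}u_t(s,0) = -3 \sin(3 s)$. The boundary conditions carry over: $w(0,t) = w(\pi,t) = 0$.
Separating variables: $w = \sum [A_n \cos(\omega_n t) + B_n \sin(\omega_n t)] \sin(ns)$, $\omega_n = n$. From ICs ($B_n$ = velocity coefficient / $\omega_n$): $A_2=1, A_4=2, B_3=-1$.
So $w(s,t) = \sin(2 s) \cos(2 t) - \sin(3 s) \sin(3 t) + 2 \sin(4 s) \cos(4 t)$, and $u(s,t) = e^{-s}w(s,t)$.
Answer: $u(s, t) = e^{-s} \sin(2 s) \cos(2 t) -  e^{-s} \sin(3 s) \sin(3 t) + 2 e^{-s} \sin(4 s) \cos(4 t)$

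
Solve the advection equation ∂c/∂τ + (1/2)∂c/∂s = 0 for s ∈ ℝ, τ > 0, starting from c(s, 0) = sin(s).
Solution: By method of characteristics (waves move right with speed 1/2):
Along characteristics s - (1/2)τ = const, c is constant, so c(s,τ) = f(s - (1/2)τ) with f = c(·, 0).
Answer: c(s, τ) = sin(s - τ/2)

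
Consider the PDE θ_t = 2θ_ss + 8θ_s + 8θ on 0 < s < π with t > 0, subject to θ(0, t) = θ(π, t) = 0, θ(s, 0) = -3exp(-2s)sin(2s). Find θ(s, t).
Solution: Substitute θ = exp(-2s)u, i.e. u = exp(2s)θ.
By the product rule, θ_s = exp(-2s)(u_s - 2u), θ_ss = exp(-2s)(u_ss - 4u_s + 4u), θ_t = exp(-2s)u_t.
Substituting into the PDE and dividing by exp(-2s): u_t = 2(u_ss - 4u_s + 4u) + 8(u_s - 2u) + 8u.
The lower-order terms cancel, leaving the standard heat equation u_t = 2u_ss.
Initial data for u: u(s,0) = exp(2s)θ(s,0) = -3sin(2s). The boundary conditions carry over: u(0,t) = u(π,t) = 0.
Solve for u:
  Using separation of variables u = X(s)G(t):
  Eigenfunctions: sin(ns), n = 1, 2, 3, ...
  General solution: u(s, t) = Σ c_n sin(ns) exp(-2n² t)
  Matching u(s,0) = -3sin(2s) term by term: c_2=-3.
Hence u(s,t) = -3exp(-8t)sin(2s).
Transform back: θ(s,t) = exp(-2s)u(s,t).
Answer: θ(s, t) = -3exp(-2s)exp(-8t)sin(2s)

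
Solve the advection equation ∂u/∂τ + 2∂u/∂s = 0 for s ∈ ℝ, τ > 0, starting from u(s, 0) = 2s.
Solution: By characteristics (ds/dτ = 2), u(s,τ) = f(s - 2τ) with f = u(·, 0).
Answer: u(s, τ) = 2s - 4τ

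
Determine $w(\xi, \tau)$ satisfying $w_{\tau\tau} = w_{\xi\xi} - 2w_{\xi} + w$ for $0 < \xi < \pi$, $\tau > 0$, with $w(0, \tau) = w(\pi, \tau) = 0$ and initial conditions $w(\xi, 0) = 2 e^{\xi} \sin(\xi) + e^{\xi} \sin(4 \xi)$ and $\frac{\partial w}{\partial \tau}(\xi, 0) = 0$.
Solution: Substitute $w = e^{\xi}u$, i.e. $u = e^{-\xi}w$.
By the product rule, $w_{\xi} = e^{\xi}(u_{\xi} + u)$, $w_{\xi\xi} = e^{\xi}(u_{\xi\xi} + 2u_{\xi} + u)$, $w_{\tau\tau} = e^{\xi}u_{\tau\tau}$.
Substituting into the PDE and dividing by $e^{\xi}$: $u_{\tau\tau} = (u_{\xi\xi} + 2u_{\xi} + u) - 2(u_{\xi} + u) + u$.
The lower-order terms cancel, leaving the standard wave equation $u_{\tau\tau} = u_{\xi\xi}$.
Initial data for $u$: $u(\xi,0) = e^{-\xi}w(\xi,0) = 2 \sin(\xi) + \sin(4 \xi)$; $u_{\tau}(\xi,0) = e^{-\xi}w_{\tau}(\xi,0) = 0$. The boundary conditions carry over: $u(0,\tau) = u(\pi,\tau) = 0$.
Solve for $u$:
  Using separation of variables $u = X(\xi)T(\tau)$:
  Eigenfunctions: $\sin(n\xi)$, $n = 1, 2, 3, \ldots$
  General solution: $u(\xi, \tau) = \sum [A_n \cos(n \tau) + B_n \sin(n \tau)] \sin(n\xi)$
  From $u(\xi,0) = 2 \sin(\xi) + \sin(4 \xi)$: $A_1=2, A_4=1$. From $u_{\tau}(\xi,0) = 0$: all $B_n = 0$.
Hence $u(\xi,\tau) = 2 \sin(\xi) \cos(\tau) + \sin(4 \xi) \cos(4 \tau)$.
Transform back: $w(\xi,\tau) = e^{\xi}u(\xi,\tau)$.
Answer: $w(\xi, \tau) = 2 e^{\xi} \sin(\xi) \cos(\tau) + e^{\xi} \sin(4 \xi) \cos(4 \tau)$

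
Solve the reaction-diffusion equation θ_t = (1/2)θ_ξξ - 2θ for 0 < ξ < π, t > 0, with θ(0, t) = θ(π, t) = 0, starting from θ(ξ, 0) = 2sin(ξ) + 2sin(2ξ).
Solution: Substitute θ = exp(-2t)u.
Then θ_t = exp(-2t)(u_t - 2u), θ_ξξ = exp(-2t)u_ξξ; substituting and dividing by exp(-2t), the lower-order terms cancel: u_t = (1/2)u_ξξ (standard heat equation).
Data for u: u(ξ,0) = θ(ξ,0) = 2sin(ξ) + 2sin(2ξ). The boundary conditions carry over: u(0,t) = u(π,t) = 0.
Separating variables: u = Σ c_n exp(-n²t/2) sin(nξ). From u(ξ,0) = 2sin(ξ) + 2sin(2ξ): c_1=2, c_2=2.
So u(ξ,t) = 2exp(-2t)sin(2ξ) + 2exp(-t/2)sin(ξ), and θ(ξ,t) = exp(-2t)u(ξ,t).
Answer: θ(ξ, t) = 2exp(-4t)sin(2ξ) + 2exp(-5t/2)sin(ξ)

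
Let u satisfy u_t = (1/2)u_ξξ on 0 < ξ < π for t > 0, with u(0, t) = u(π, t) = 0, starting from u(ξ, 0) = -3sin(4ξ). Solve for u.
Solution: Using separation of variables u = X(ξ)T(t):
Eigenfunctions: sin(nξ), n = 1, 2, 3, ...
General solution: u(ξ, t) = Σ c_n sin(nξ) exp(-n² t/2)
Matching u(ξ,0) = -3sin(4ξ) term by term: c_4=-3.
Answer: u(ξ, t) = -3exp(-8t)sin(4ξ)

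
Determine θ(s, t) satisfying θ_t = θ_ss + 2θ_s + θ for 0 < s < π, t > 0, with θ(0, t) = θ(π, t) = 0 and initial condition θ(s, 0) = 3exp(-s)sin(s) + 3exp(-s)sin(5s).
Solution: Substitute θ = exp(-s)u, i.e. u = exp(s)θ.
By the product rule, θ_s = exp(-s)(u_s - u), θ_ss = exp(-s)(u_ss - 2u_s + u), θ_t = exp(-s)u_t.
Substituting into the PDE and dividing by exp(-s): u_t = (u_ss - 2u_s + u) + 2(u_s - u) + u.
The lower-order terms cancel, leaving the standard heat equation u_t = u_ss.
Initial data for u: u(s,0) = exp(s)θ(s,0) = 3sin(s) + 3sin(5s). The boundary conditions carry over: u(0,t) = u(π,t) = 0.
Solve for u:
  Using separation of variables u = X(s)G(t):
  Eigenfunctions: sin(ns), n = 1, 2, 3, ...
  General solution: u(s, t) = Σ c_n sin(ns) exp(-n² t)
  Matching u(s,0) = 3sin(s) + 3sin(5s) term by term: c_1=3, c_5=3.
Hence u(s,t) = 3exp(-t)sin(s) + 3exp(-25t)sin(5s).
Transform back: θ(s,t) = exp(-s)u(s,t).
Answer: θ(s, t) = 3exp(-s)exp(-t)sin(s) + 3exp(-s)exp(-25t)sin(5s)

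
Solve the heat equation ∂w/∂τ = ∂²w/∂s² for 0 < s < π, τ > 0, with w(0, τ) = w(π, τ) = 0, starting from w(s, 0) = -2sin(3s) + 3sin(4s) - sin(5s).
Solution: Using separation of variables w = X(s)T(τ):
Eigenfunctions: sin(ns), n = 1, 2, 3, ...
General solution: w(s, τ) = Σ c_n sin(ns) exp(-n² τ)
Matching w(s,0) = -2sin(3s) + 3sin(4s) - sin(5s) term by term: c_3=-2, c_4=3, c_5=-1.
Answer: w(s, τ) = -2exp(-9τ)sin(3s) + 3exp(-16τ)sin(4s) - exp(-25τ)sin(5s)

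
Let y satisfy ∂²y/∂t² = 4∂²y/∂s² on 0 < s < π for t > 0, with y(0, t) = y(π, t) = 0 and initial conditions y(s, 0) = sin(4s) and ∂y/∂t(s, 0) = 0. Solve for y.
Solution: Separating variables: y = Σ [A_n cos(ω_n t) + B_n sin(ω_n t)] sin(ns), ω_n = 2n. From ICs: A_4=1.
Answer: y(s, t) = sin(4s)cos(8t)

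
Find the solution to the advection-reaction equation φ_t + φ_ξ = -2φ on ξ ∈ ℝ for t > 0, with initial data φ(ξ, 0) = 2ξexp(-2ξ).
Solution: Substitute φ = exp(-2ξ)u.
Then φ_ξ = exp(-2ξ)(u_ξ - 2u), φ_t = exp(-2ξ)u_t; substituting and dividing by exp(-2ξ), the lower-order terms cancel: u_t + u_ξ = 0 (standard advection equation).
Data for u: u(ξ,0) = exp(2ξ)φ(ξ,0) = 2ξ.
By characteristics (dξ/dt = 1), u(ξ,t) = f(ξ - t) with f = u(·, 0).
So u(ξ,t) = -2t + 2ξ, and φ(ξ,t) = exp(-2ξ)u(ξ,t).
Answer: φ(ξ, t) = -2texp(-2ξ) + 2ξexp(-2ξ)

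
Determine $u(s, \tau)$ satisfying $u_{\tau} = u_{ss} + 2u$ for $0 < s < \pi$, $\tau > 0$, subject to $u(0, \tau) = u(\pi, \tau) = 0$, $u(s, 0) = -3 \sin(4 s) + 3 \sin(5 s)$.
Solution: Substitute $u = e^{2\tau}w$.
Then $u_{\tau} = e^{2\tau}(w_{\tau} + 2w)$, $u_{ss} = e^{2\tau}w_{ss}$; substituting and dividing by $e^{2\tau}$, the lower-order terms cancel: $w_{\tau} = w_{ss}$ (standard heat equation).
Data for $w$: $w(s,0) = u(s,0) = -3 \sin(4 s) + 3 \sin(5 s)$. The boundary conditions carry over: $w(0,\tau) = w(\pi,\tau) = 0$.
Separating variables: $w = \sum c_n e^{-n^2\tau} \sin(ns)$. From $w(s,0) = -3 \sin(4 s) + 3 \sin(5 s)$: $c_4=-3, c_5=3$.
So $w(s,\tau) = -3 e^{-16 \tau} \sin(4 s) + 3 e^{-25 \tau} \sin(5 s)$, and $u(s,\tau) = e^{2\tau}w(s,\tau)$.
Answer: $u(s, \tau) = -3 e^{-14 \tau} \sin(4 s) + 3 e^{-23 \tau} \sin(5 s)$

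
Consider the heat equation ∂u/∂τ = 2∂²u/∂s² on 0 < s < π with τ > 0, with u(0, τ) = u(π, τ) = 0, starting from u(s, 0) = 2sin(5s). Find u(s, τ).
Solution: Separating variables: u = Σ c_n exp(-2n²τ) sin(ns). From u(s,0) = 2sin(5s): c_5=2.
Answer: u(s, τ) = 2exp(-50τ)sin(5s)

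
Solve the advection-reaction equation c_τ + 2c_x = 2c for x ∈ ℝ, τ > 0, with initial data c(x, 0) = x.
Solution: Substitute c = exp(2τ)u.
Then c_τ = exp(2τ)(u_τ + 2u), c_x = exp(2τ)u_x; substituting and dividing by exp(2τ), the lower-order terms cancel: u_τ + 2u_x = 0 (standard advection equation).
Data for u: u(x,0) = c(x,0) = x.
By characteristics (dx/dτ = 2), u(x,τ) = f(x - 2τ) with f = u(·, 0).
So u(x,τ) = x - 2τ, and c(x,τ) = exp(2τ)u(x,τ).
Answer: c(x, τ) = xexp(2τ) - 2τexp(2τ)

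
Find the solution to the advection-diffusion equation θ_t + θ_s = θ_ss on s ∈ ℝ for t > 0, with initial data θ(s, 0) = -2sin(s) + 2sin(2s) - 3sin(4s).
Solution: Change to a moving frame: let η = s - t, σ = t and write θ(s,t) = u(η,σ).
By the chain rule θ_t = u_σ - u_η, θ_s = u_η, θ_ss = u_ηη.
Then θ_t + θ_s = u_σ: the advection term cancels and the PDE becomes the heat equation u_σ = u_ηη on η ∈ ℝ.
Initial data: u(η,0) = θ(η,0) = -2sin(η) + 2sin(2η) - 3sin(4η).
On η ∈ ℝ each mode satisfies (sin(nη))″ = -n² sin(nη), so exp(-n²σ) sin(nη) solves the heat equation; by superposition u(η,σ) = Σ c_n exp(-n²σ) sin(nη).
Reading off the coefficients: c_1=-2, c_2=2, c_4=-3, so u(η,σ) = -2exp(-σ)sin(η) + 2exp(-4σ)sin(2η) - 3exp(-16σ)sin(4η).
Substituting back η = s - t, σ = t: θ(s,t) = u(s - t, t).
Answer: θ(s, t) = -2exp(-t)sin(s - t) + 2exp(-4t)sin(2s - 2t) - 3exp(-16t)sin(4s - 4t)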